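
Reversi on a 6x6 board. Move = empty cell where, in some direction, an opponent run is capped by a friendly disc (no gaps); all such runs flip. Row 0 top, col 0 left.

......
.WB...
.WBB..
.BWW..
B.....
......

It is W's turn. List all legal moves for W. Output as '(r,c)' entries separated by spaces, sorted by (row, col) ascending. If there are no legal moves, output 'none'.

(0,1): no bracket -> illegal
(0,2): flips 2 -> legal
(0,3): flips 1 -> legal
(1,3): flips 2 -> legal
(1,4): flips 1 -> legal
(2,0): no bracket -> illegal
(2,4): flips 2 -> legal
(3,0): flips 1 -> legal
(3,4): no bracket -> illegal
(4,1): flips 1 -> legal
(4,2): no bracket -> illegal
(5,0): no bracket -> illegal
(5,1): no bracket -> illegal

Answer: (0,2) (0,3) (1,3) (1,4) (2,4) (3,0) (4,1)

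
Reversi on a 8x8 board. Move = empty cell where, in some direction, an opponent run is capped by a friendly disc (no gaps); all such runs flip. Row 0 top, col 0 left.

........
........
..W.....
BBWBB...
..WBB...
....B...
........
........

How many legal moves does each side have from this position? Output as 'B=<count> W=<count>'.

-- B to move --
(1,1): flips 1 -> legal
(1,2): no bracket -> illegal
(1,3): flips 1 -> legal
(2,1): flips 1 -> legal
(2,3): no bracket -> illegal
(4,1): flips 1 -> legal
(5,1): flips 1 -> legal
(5,2): no bracket -> illegal
(5,3): flips 1 -> legal
B mobility = 6
-- W to move --
(2,0): flips 1 -> legal
(2,1): no bracket -> illegal
(2,3): no bracket -> illegal
(2,4): flips 1 -> legal
(2,5): no bracket -> illegal
(3,5): flips 2 -> legal
(4,0): flips 1 -> legal
(4,1): no bracket -> illegal
(4,5): flips 2 -> legal
(5,2): no bracket -> illegal
(5,3): no bracket -> illegal
(5,5): flips 2 -> legal
(6,3): no bracket -> illegal
(6,4): no bracket -> illegal
(6,5): flips 2 -> legal
W mobility = 7

Answer: B=6 W=7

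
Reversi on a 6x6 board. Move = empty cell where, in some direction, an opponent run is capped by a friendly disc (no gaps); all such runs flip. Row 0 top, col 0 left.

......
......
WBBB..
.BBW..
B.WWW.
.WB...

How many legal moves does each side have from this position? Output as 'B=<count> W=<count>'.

Answer: B=5 W=7

Derivation:
-- B to move --
(1,0): no bracket -> illegal
(1,1): no bracket -> illegal
(2,4): no bracket -> illegal
(3,0): no bracket -> illegal
(3,4): flips 2 -> legal
(3,5): no bracket -> illegal
(4,1): no bracket -> illegal
(4,5): no bracket -> illegal
(5,0): flips 1 -> legal
(5,3): flips 3 -> legal
(5,4): flips 1 -> legal
(5,5): flips 2 -> legal
B mobility = 5
-- W to move --
(1,0): flips 2 -> legal
(1,1): flips 1 -> legal
(1,2): flips 2 -> legal
(1,3): flips 1 -> legal
(1,4): no bracket -> illegal
(2,4): flips 3 -> legal
(3,0): flips 2 -> legal
(3,4): no bracket -> illegal
(4,1): no bracket -> illegal
(5,0): no bracket -> illegal
(5,3): flips 1 -> legal
W mobility = 7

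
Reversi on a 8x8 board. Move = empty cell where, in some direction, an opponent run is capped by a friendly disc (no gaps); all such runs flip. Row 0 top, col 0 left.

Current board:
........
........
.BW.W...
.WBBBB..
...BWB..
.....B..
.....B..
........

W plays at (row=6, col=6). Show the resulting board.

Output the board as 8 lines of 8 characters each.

Place W at (6,6); scan 8 dirs for brackets.
Dir NW: opp run (5,5) capped by W -> flip
Dir N: first cell '.' (not opp) -> no flip
Dir NE: first cell '.' (not opp) -> no flip
Dir W: opp run (6,5), next='.' -> no flip
Dir E: first cell '.' (not opp) -> no flip
Dir SW: first cell '.' (not opp) -> no flip
Dir S: first cell '.' (not opp) -> no flip
Dir SE: first cell '.' (not opp) -> no flip
All flips: (5,5)

Answer: ........
........
.BW.W...
.WBBBB..
...BWB..
.....W..
.....BW.
........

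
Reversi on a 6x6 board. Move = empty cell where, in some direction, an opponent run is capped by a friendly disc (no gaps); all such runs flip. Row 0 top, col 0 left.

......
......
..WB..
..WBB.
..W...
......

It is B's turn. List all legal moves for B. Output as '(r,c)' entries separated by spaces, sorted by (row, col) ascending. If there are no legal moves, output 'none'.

Answer: (1,1) (2,1) (3,1) (4,1) (5,1)

Derivation:
(1,1): flips 1 -> legal
(1,2): no bracket -> illegal
(1,3): no bracket -> illegal
(2,1): flips 1 -> legal
(3,1): flips 1 -> legal
(4,1): flips 1 -> legal
(4,3): no bracket -> illegal
(5,1): flips 1 -> legal
(5,2): no bracket -> illegal
(5,3): no bracket -> illegal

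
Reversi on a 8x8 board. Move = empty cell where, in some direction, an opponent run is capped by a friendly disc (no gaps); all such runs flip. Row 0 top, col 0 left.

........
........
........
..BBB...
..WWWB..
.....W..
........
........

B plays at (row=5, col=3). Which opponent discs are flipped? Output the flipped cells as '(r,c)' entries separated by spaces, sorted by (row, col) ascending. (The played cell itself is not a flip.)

Dir NW: opp run (4,2), next='.' -> no flip
Dir N: opp run (4,3) capped by B -> flip
Dir NE: opp run (4,4), next='.' -> no flip
Dir W: first cell '.' (not opp) -> no flip
Dir E: first cell '.' (not opp) -> no flip
Dir SW: first cell '.' (not opp) -> no flip
Dir S: first cell '.' (not opp) -> no flip
Dir SE: first cell '.' (not opp) -> no flip

Answer: (4,3)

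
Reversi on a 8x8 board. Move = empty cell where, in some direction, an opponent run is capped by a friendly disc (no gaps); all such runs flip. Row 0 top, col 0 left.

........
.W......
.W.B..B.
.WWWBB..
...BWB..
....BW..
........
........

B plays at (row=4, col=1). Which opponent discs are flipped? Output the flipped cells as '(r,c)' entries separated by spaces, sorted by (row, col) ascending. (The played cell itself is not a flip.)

Answer: (3,2)

Derivation:
Dir NW: first cell '.' (not opp) -> no flip
Dir N: opp run (3,1) (2,1) (1,1), next='.' -> no flip
Dir NE: opp run (3,2) capped by B -> flip
Dir W: first cell '.' (not opp) -> no flip
Dir E: first cell '.' (not opp) -> no flip
Dir SW: first cell '.' (not opp) -> no flip
Dir S: first cell '.' (not opp) -> no flip
Dir SE: first cell '.' (not opp) -> no flip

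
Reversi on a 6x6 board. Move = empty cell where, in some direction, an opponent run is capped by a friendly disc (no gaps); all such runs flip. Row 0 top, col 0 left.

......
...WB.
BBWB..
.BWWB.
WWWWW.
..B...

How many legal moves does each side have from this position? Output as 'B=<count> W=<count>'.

Answer: B=8 W=8

Derivation:
-- B to move --
(0,2): no bracket -> illegal
(0,3): flips 1 -> legal
(0,4): flips 2 -> legal
(1,1): no bracket -> illegal
(1,2): flips 4 -> legal
(2,4): no bracket -> illegal
(3,0): flips 1 -> legal
(3,5): no bracket -> illegal
(4,5): no bracket -> illegal
(5,0): flips 2 -> legal
(5,1): flips 1 -> legal
(5,3): flips 3 -> legal
(5,4): flips 3 -> legal
(5,5): no bracket -> illegal
B mobility = 8
-- W to move --
(0,3): no bracket -> illegal
(0,4): no bracket -> illegal
(0,5): flips 2 -> legal
(1,0): flips 1 -> legal
(1,1): flips 2 -> legal
(1,2): no bracket -> illegal
(1,5): flips 1 -> legal
(2,4): flips 2 -> legal
(2,5): flips 1 -> legal
(3,0): flips 1 -> legal
(3,5): flips 1 -> legal
(4,5): no bracket -> illegal
(5,1): no bracket -> illegal
(5,3): no bracket -> illegal
W mobility = 8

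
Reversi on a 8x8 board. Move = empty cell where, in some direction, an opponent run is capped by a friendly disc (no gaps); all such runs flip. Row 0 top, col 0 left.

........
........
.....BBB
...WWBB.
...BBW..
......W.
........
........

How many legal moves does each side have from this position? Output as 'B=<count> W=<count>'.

-- B to move --
(2,2): flips 1 -> legal
(2,3): flips 1 -> legal
(2,4): flips 1 -> legal
(3,2): flips 2 -> legal
(4,2): no bracket -> illegal
(4,6): flips 1 -> legal
(4,7): no bracket -> illegal
(5,4): flips 1 -> legal
(5,5): flips 1 -> legal
(5,7): no bracket -> illegal
(6,5): no bracket -> illegal
(6,6): no bracket -> illegal
(6,7): no bracket -> illegal
B mobility = 7
-- W to move --
(1,4): no bracket -> illegal
(1,5): flips 2 -> legal
(1,6): flips 1 -> legal
(1,7): no bracket -> illegal
(2,4): no bracket -> illegal
(3,2): no bracket -> illegal
(3,7): flips 2 -> legal
(4,2): flips 2 -> legal
(4,6): no bracket -> illegal
(4,7): no bracket -> illegal
(5,2): flips 1 -> legal
(5,3): flips 1 -> legal
(5,4): flips 1 -> legal
(5,5): flips 1 -> legal
W mobility = 8

Answer: B=7 W=8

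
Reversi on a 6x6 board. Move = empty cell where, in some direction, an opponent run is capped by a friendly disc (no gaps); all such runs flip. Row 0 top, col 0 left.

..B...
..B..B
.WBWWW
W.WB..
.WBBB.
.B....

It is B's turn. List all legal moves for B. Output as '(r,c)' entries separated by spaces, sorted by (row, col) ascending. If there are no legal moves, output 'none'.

(1,0): flips 2 -> legal
(1,1): no bracket -> illegal
(1,3): flips 1 -> legal
(1,4): no bracket -> illegal
(2,0): flips 1 -> legal
(3,1): flips 2 -> legal
(3,4): flips 1 -> legal
(3,5): flips 1 -> legal
(4,0): flips 1 -> legal
(5,0): no bracket -> illegal
(5,2): no bracket -> illegal

Answer: (1,0) (1,3) (2,0) (3,1) (3,4) (3,5) (4,0)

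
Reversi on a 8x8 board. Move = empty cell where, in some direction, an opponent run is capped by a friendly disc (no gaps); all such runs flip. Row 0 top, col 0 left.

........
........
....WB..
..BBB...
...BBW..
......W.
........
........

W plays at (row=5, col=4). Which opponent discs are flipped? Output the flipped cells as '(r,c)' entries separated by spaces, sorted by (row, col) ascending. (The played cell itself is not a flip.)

Dir NW: opp run (4,3) (3,2), next='.' -> no flip
Dir N: opp run (4,4) (3,4) capped by W -> flip
Dir NE: first cell 'W' (not opp) -> no flip
Dir W: first cell '.' (not opp) -> no flip
Dir E: first cell '.' (not opp) -> no flip
Dir SW: first cell '.' (not opp) -> no flip
Dir S: first cell '.' (not opp) -> no flip
Dir SE: first cell '.' (not opp) -> no flip

Answer: (3,4) (4,4)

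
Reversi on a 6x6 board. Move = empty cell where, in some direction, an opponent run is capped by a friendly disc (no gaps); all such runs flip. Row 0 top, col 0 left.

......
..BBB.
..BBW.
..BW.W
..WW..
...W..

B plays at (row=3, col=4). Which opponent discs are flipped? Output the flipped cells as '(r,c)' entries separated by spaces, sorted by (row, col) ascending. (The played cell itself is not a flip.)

Answer: (2,4) (3,3)

Derivation:
Dir NW: first cell 'B' (not opp) -> no flip
Dir N: opp run (2,4) capped by B -> flip
Dir NE: first cell '.' (not opp) -> no flip
Dir W: opp run (3,3) capped by B -> flip
Dir E: opp run (3,5), next=edge -> no flip
Dir SW: opp run (4,3), next='.' -> no flip
Dir S: first cell '.' (not opp) -> no flip
Dir SE: first cell '.' (not opp) -> no flip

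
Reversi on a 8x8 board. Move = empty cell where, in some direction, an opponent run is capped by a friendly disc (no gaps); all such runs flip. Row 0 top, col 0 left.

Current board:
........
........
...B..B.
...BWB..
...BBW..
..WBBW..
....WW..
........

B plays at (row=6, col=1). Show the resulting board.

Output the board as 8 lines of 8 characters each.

Place B at (6,1); scan 8 dirs for brackets.
Dir NW: first cell '.' (not opp) -> no flip
Dir N: first cell '.' (not opp) -> no flip
Dir NE: opp run (5,2) capped by B -> flip
Dir W: first cell '.' (not opp) -> no flip
Dir E: first cell '.' (not opp) -> no flip
Dir SW: first cell '.' (not opp) -> no flip
Dir S: first cell '.' (not opp) -> no flip
Dir SE: first cell '.' (not opp) -> no flip
All flips: (5,2)

Answer: ........
........
...B..B.
...BWB..
...BBW..
..BBBW..
.B..WW..
........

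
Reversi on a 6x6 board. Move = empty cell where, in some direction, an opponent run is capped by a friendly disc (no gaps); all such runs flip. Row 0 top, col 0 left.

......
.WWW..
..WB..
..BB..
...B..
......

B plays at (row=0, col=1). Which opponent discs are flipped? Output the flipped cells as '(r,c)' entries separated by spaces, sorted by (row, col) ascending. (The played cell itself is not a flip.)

Answer: (1,2)

Derivation:
Dir NW: edge -> no flip
Dir N: edge -> no flip
Dir NE: edge -> no flip
Dir W: first cell '.' (not opp) -> no flip
Dir E: first cell '.' (not opp) -> no flip
Dir SW: first cell '.' (not opp) -> no flip
Dir S: opp run (1,1), next='.' -> no flip
Dir SE: opp run (1,2) capped by B -> flip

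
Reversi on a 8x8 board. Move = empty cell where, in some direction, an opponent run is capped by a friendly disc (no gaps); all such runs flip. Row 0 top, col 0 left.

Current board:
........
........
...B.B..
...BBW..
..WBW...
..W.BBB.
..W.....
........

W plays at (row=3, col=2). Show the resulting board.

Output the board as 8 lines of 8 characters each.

Place W at (3,2); scan 8 dirs for brackets.
Dir NW: first cell '.' (not opp) -> no flip
Dir N: first cell '.' (not opp) -> no flip
Dir NE: opp run (2,3), next='.' -> no flip
Dir W: first cell '.' (not opp) -> no flip
Dir E: opp run (3,3) (3,4) capped by W -> flip
Dir SW: first cell '.' (not opp) -> no flip
Dir S: first cell 'W' (not opp) -> no flip
Dir SE: opp run (4,3) (5,4), next='.' -> no flip
All flips: (3,3) (3,4)

Answer: ........
........
...B.B..
..WWWW..
..WBW...
..W.BBB.
..W.....
........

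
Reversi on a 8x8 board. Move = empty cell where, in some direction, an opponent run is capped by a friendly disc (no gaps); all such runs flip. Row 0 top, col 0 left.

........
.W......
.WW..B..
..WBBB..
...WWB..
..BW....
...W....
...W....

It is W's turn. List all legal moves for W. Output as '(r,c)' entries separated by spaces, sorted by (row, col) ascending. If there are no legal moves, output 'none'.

Answer: (1,6) (2,3) (2,4) (2,6) (3,6) (4,1) (4,6) (5,1) (6,1)

Derivation:
(1,4): no bracket -> illegal
(1,5): no bracket -> illegal
(1,6): flips 2 -> legal
(2,3): flips 1 -> legal
(2,4): flips 1 -> legal
(2,6): flips 1 -> legal
(3,6): flips 3 -> legal
(4,1): flips 1 -> legal
(4,2): no bracket -> illegal
(4,6): flips 1 -> legal
(5,1): flips 1 -> legal
(5,4): no bracket -> illegal
(5,5): no bracket -> illegal
(5,6): no bracket -> illegal
(6,1): flips 1 -> legal
(6,2): no bracket -> illegal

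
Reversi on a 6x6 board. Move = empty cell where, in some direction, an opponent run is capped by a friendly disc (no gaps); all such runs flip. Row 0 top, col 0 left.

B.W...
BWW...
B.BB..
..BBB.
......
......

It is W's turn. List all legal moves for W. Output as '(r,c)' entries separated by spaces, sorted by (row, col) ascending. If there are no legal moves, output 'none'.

(0,1): no bracket -> illegal
(1,3): no bracket -> illegal
(1,4): no bracket -> illegal
(2,1): no bracket -> illegal
(2,4): no bracket -> illegal
(2,5): no bracket -> illegal
(3,0): no bracket -> illegal
(3,1): no bracket -> illegal
(3,5): no bracket -> illegal
(4,1): no bracket -> illegal
(4,2): flips 2 -> legal
(4,3): no bracket -> illegal
(4,4): flips 2 -> legal
(4,5): flips 2 -> legal

Answer: (4,2) (4,4) (4,5)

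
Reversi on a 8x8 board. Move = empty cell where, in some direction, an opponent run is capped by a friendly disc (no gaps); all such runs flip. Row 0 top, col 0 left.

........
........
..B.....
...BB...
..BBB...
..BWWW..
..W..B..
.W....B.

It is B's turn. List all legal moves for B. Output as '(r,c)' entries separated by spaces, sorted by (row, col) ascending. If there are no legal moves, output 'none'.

(4,5): flips 1 -> legal
(4,6): no bracket -> illegal
(5,1): no bracket -> illegal
(5,6): flips 3 -> legal
(6,0): no bracket -> illegal
(6,1): no bracket -> illegal
(6,3): flips 1 -> legal
(6,4): flips 2 -> legal
(6,6): flips 1 -> legal
(7,0): no bracket -> illegal
(7,2): flips 1 -> legal
(7,3): no bracket -> illegal

Answer: (4,5) (5,6) (6,3) (6,4) (6,6) (7,2)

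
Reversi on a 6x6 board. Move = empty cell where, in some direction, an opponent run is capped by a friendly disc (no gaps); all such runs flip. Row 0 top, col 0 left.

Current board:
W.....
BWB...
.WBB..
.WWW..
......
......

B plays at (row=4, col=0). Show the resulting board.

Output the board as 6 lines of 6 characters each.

Answer: W.....
BWB...
.WBB..
.BWW..
B.....
......

Derivation:
Place B at (4,0); scan 8 dirs for brackets.
Dir NW: edge -> no flip
Dir N: first cell '.' (not opp) -> no flip
Dir NE: opp run (3,1) capped by B -> flip
Dir W: edge -> no flip
Dir E: first cell '.' (not opp) -> no flip
Dir SW: edge -> no flip
Dir S: first cell '.' (not opp) -> no flip
Dir SE: first cell '.' (not opp) -> no flip
All flips: (3,1)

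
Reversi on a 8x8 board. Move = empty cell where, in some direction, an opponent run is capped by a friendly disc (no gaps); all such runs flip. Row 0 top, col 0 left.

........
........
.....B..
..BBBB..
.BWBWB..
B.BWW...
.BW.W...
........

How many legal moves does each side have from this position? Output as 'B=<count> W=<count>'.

Answer: B=7 W=10

Derivation:
-- B to move --
(3,1): no bracket -> illegal
(5,1): flips 1 -> legal
(5,5): flips 3 -> legal
(6,3): flips 3 -> legal
(6,5): flips 1 -> legal
(7,1): flips 3 -> legal
(7,2): flips 1 -> legal
(7,3): no bracket -> illegal
(7,4): flips 3 -> legal
(7,5): no bracket -> illegal
B mobility = 7
-- W to move --
(1,4): no bracket -> illegal
(1,5): no bracket -> illegal
(1,6): no bracket -> illegal
(2,1): flips 2 -> legal
(2,2): flips 2 -> legal
(2,3): flips 2 -> legal
(2,4): flips 2 -> legal
(2,6): flips 1 -> legal
(3,0): no bracket -> illegal
(3,1): no bracket -> illegal
(3,6): flips 1 -> legal
(4,0): flips 1 -> legal
(4,6): flips 1 -> legal
(5,1): flips 1 -> legal
(5,5): no bracket -> illegal
(5,6): no bracket -> illegal
(6,0): flips 1 -> legal
(6,3): no bracket -> illegal
(7,0): no bracket -> illegal
(7,1): no bracket -> illegal
(7,2): no bracket -> illegal
W mobility = 10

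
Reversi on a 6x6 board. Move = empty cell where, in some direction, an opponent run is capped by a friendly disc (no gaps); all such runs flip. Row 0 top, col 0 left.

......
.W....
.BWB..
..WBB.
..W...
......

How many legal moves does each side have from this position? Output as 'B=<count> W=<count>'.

-- B to move --
(0,0): flips 2 -> legal
(0,1): flips 1 -> legal
(0,2): no bracket -> illegal
(1,0): no bracket -> illegal
(1,2): no bracket -> illegal
(1,3): no bracket -> illegal
(2,0): no bracket -> illegal
(3,1): flips 1 -> legal
(4,1): flips 1 -> legal
(4,3): flips 1 -> legal
(5,1): flips 1 -> legal
(5,2): no bracket -> illegal
(5,3): no bracket -> illegal
B mobility = 6
-- W to move --
(1,0): flips 1 -> legal
(1,2): no bracket -> illegal
(1,3): no bracket -> illegal
(1,4): flips 1 -> legal
(2,0): flips 1 -> legal
(2,4): flips 2 -> legal
(2,5): no bracket -> illegal
(3,0): no bracket -> illegal
(3,1): flips 1 -> legal
(3,5): flips 2 -> legal
(4,3): no bracket -> illegal
(4,4): flips 1 -> legal
(4,5): no bracket -> illegal
W mobility = 7

Answer: B=6 W=7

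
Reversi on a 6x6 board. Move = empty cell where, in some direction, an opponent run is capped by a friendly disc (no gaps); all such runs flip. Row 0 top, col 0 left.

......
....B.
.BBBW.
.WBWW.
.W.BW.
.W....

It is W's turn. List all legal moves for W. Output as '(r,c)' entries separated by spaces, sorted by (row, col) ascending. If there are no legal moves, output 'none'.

(0,3): no bracket -> illegal
(0,4): flips 1 -> legal
(0,5): flips 3 -> legal
(1,0): no bracket -> illegal
(1,1): flips 2 -> legal
(1,2): flips 1 -> legal
(1,3): flips 2 -> legal
(1,5): no bracket -> illegal
(2,0): flips 3 -> legal
(2,5): no bracket -> illegal
(3,0): no bracket -> illegal
(4,2): flips 1 -> legal
(5,2): flips 1 -> legal
(5,3): flips 1 -> legal
(5,4): no bracket -> illegal

Answer: (0,4) (0,5) (1,1) (1,2) (1,3) (2,0) (4,2) (5,2) (5,3)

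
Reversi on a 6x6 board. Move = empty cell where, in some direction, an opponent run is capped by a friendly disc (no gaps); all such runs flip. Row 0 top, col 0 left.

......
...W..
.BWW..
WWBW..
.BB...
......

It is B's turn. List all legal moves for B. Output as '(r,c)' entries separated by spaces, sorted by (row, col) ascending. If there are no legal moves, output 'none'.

(0,2): no bracket -> illegal
(0,3): no bracket -> illegal
(0,4): no bracket -> illegal
(1,1): no bracket -> illegal
(1,2): flips 1 -> legal
(1,4): flips 1 -> legal
(2,0): flips 1 -> legal
(2,4): flips 3 -> legal
(3,4): flips 1 -> legal
(4,0): no bracket -> illegal
(4,3): no bracket -> illegal
(4,4): no bracket -> illegal

Answer: (1,2) (1,4) (2,0) (2,4) (3,4)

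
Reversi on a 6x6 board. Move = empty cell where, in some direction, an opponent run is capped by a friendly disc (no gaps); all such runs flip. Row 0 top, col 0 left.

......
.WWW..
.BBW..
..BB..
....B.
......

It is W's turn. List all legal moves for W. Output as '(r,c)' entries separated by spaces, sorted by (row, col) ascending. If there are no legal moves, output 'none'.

Answer: (2,0) (3,0) (3,1) (4,1) (4,2) (4,3) (5,5)

Derivation:
(1,0): no bracket -> illegal
(2,0): flips 2 -> legal
(2,4): no bracket -> illegal
(3,0): flips 1 -> legal
(3,1): flips 2 -> legal
(3,4): no bracket -> illegal
(3,5): no bracket -> illegal
(4,1): flips 1 -> legal
(4,2): flips 2 -> legal
(4,3): flips 1 -> legal
(4,5): no bracket -> illegal
(5,3): no bracket -> illegal
(5,4): no bracket -> illegal
(5,5): flips 3 -> legal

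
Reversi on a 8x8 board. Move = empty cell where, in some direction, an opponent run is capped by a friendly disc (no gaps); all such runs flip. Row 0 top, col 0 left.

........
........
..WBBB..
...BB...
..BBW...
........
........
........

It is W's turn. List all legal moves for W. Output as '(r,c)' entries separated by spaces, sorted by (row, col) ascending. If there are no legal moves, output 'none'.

Answer: (1,4) (2,6) (4,1)

Derivation:
(1,2): no bracket -> illegal
(1,3): no bracket -> illegal
(1,4): flips 2 -> legal
(1,5): no bracket -> illegal
(1,6): no bracket -> illegal
(2,6): flips 3 -> legal
(3,1): no bracket -> illegal
(3,2): no bracket -> illegal
(3,5): no bracket -> illegal
(3,6): no bracket -> illegal
(4,1): flips 2 -> legal
(4,5): no bracket -> illegal
(5,1): no bracket -> illegal
(5,2): no bracket -> illegal
(5,3): no bracket -> illegal
(5,4): no bracket -> illegal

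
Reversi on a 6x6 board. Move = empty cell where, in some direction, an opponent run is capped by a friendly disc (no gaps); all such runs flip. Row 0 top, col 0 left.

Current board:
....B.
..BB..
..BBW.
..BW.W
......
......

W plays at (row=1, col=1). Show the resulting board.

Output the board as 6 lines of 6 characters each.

Answer: ....B.
.WBB..
..WBW.
..BW.W
......
......

Derivation:
Place W at (1,1); scan 8 dirs for brackets.
Dir NW: first cell '.' (not opp) -> no flip
Dir N: first cell '.' (not opp) -> no flip
Dir NE: first cell '.' (not opp) -> no flip
Dir W: first cell '.' (not opp) -> no flip
Dir E: opp run (1,2) (1,3), next='.' -> no flip
Dir SW: first cell '.' (not opp) -> no flip
Dir S: first cell '.' (not opp) -> no flip
Dir SE: opp run (2,2) capped by W -> flip
All flips: (2,2)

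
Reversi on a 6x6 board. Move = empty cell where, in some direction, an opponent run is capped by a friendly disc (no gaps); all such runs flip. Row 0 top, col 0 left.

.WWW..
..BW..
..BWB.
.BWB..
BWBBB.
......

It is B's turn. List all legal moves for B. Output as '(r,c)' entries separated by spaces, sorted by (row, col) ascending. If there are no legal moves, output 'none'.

(0,0): no bracket -> illegal
(0,4): flips 1 -> legal
(1,0): no bracket -> illegal
(1,1): no bracket -> illegal
(1,4): flips 1 -> legal
(2,1): flips 1 -> legal
(3,0): no bracket -> illegal
(3,4): flips 1 -> legal
(5,0): no bracket -> illegal
(5,1): flips 1 -> legal
(5,2): no bracket -> illegal

Answer: (0,4) (1,4) (2,1) (3,4) (5,1)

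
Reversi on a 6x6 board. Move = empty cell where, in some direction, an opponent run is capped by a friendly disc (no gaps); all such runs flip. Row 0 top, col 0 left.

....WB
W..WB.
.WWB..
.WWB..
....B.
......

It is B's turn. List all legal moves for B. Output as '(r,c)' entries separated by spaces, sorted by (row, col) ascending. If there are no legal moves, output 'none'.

Answer: (0,3) (1,1) (1,2) (2,0) (3,0) (4,1)

Derivation:
(0,0): no bracket -> illegal
(0,1): no bracket -> illegal
(0,2): no bracket -> illegal
(0,3): flips 2 -> legal
(1,1): flips 1 -> legal
(1,2): flips 1 -> legal
(1,5): no bracket -> illegal
(2,0): flips 2 -> legal
(2,4): no bracket -> illegal
(3,0): flips 2 -> legal
(4,0): no bracket -> illegal
(4,1): flips 1 -> legal
(4,2): no bracket -> illegal
(4,3): no bracket -> illegal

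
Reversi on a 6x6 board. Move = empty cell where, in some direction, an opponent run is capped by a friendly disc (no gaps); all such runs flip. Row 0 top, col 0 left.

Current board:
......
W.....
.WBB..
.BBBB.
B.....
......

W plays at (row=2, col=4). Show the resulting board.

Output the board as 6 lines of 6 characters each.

Answer: ......
W.....
.WWWW.
.BBBB.
B.....
......

Derivation:
Place W at (2,4); scan 8 dirs for brackets.
Dir NW: first cell '.' (not opp) -> no flip
Dir N: first cell '.' (not opp) -> no flip
Dir NE: first cell '.' (not opp) -> no flip
Dir W: opp run (2,3) (2,2) capped by W -> flip
Dir E: first cell '.' (not opp) -> no flip
Dir SW: opp run (3,3), next='.' -> no flip
Dir S: opp run (3,4), next='.' -> no flip
Dir SE: first cell '.' (not opp) -> no flip
All flips: (2,2) (2,3)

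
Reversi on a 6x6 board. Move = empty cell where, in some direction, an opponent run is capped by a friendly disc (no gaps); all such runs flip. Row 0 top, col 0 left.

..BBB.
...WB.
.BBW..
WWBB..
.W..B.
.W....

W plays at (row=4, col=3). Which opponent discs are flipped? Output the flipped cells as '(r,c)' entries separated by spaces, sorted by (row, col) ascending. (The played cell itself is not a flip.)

Dir NW: opp run (3,2) (2,1), next='.' -> no flip
Dir N: opp run (3,3) capped by W -> flip
Dir NE: first cell '.' (not opp) -> no flip
Dir W: first cell '.' (not opp) -> no flip
Dir E: opp run (4,4), next='.' -> no flip
Dir SW: first cell '.' (not opp) -> no flip
Dir S: first cell '.' (not opp) -> no flip
Dir SE: first cell '.' (not opp) -> no flip

Answer: (3,3)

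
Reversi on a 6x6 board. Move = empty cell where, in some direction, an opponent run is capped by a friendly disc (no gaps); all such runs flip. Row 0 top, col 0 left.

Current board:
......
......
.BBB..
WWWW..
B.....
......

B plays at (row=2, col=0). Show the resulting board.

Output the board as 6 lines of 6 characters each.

Answer: ......
......
BBBB..
BWWW..
B.....
......

Derivation:
Place B at (2,0); scan 8 dirs for brackets.
Dir NW: edge -> no flip
Dir N: first cell '.' (not opp) -> no flip
Dir NE: first cell '.' (not opp) -> no flip
Dir W: edge -> no flip
Dir E: first cell 'B' (not opp) -> no flip
Dir SW: edge -> no flip
Dir S: opp run (3,0) capped by B -> flip
Dir SE: opp run (3,1), next='.' -> no flip
All flips: (3,0)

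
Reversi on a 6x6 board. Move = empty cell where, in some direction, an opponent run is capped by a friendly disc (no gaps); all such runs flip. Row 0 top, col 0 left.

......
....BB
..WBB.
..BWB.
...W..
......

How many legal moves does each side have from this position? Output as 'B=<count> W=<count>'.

-- B to move --
(1,1): no bracket -> illegal
(1,2): flips 1 -> legal
(1,3): no bracket -> illegal
(2,1): flips 1 -> legal
(3,1): no bracket -> illegal
(4,2): flips 1 -> legal
(4,4): no bracket -> illegal
(5,2): flips 1 -> legal
(5,3): flips 2 -> legal
(5,4): flips 1 -> legal
B mobility = 6
-- W to move --
(0,3): no bracket -> illegal
(0,4): no bracket -> illegal
(0,5): no bracket -> illegal
(1,2): no bracket -> illegal
(1,3): flips 1 -> legal
(2,1): flips 1 -> legal
(2,5): flips 3 -> legal
(3,1): flips 1 -> legal
(3,5): flips 1 -> legal
(4,1): no bracket -> illegal
(4,2): flips 1 -> legal
(4,4): no bracket -> illegal
(4,5): no bracket -> illegal
W mobility = 6

Answer: B=6 W=6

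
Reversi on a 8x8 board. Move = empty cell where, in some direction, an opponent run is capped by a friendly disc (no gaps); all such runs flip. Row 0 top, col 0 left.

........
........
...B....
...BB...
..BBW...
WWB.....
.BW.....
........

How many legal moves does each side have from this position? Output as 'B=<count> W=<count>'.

-- B to move --
(3,5): no bracket -> illegal
(4,0): no bracket -> illegal
(4,1): flips 1 -> legal
(4,5): flips 1 -> legal
(5,3): no bracket -> illegal
(5,4): flips 1 -> legal
(5,5): flips 1 -> legal
(6,0): flips 1 -> legal
(6,3): flips 1 -> legal
(7,1): no bracket -> illegal
(7,2): flips 1 -> legal
(7,3): no bracket -> illegal
B mobility = 7
-- W to move --
(1,2): no bracket -> illegal
(1,3): no bracket -> illegal
(1,4): no bracket -> illegal
(2,2): flips 1 -> legal
(2,4): flips 3 -> legal
(2,5): no bracket -> illegal
(3,1): no bracket -> illegal
(3,2): flips 2 -> legal
(3,5): no bracket -> illegal
(4,1): flips 2 -> legal
(4,5): no bracket -> illegal
(5,3): flips 1 -> legal
(5,4): no bracket -> illegal
(6,0): flips 1 -> legal
(6,3): no bracket -> illegal
(7,0): no bracket -> illegal
(7,1): flips 1 -> legal
(7,2): flips 1 -> legal
W mobility = 8

Answer: B=7 W=8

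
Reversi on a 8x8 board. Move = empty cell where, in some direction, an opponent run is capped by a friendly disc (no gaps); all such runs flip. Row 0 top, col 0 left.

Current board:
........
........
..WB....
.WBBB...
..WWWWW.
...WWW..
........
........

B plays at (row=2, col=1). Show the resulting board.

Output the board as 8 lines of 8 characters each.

Place B at (2,1); scan 8 dirs for brackets.
Dir NW: first cell '.' (not opp) -> no flip
Dir N: first cell '.' (not opp) -> no flip
Dir NE: first cell '.' (not opp) -> no flip
Dir W: first cell '.' (not opp) -> no flip
Dir E: opp run (2,2) capped by B -> flip
Dir SW: first cell '.' (not opp) -> no flip
Dir S: opp run (3,1), next='.' -> no flip
Dir SE: first cell 'B' (not opp) -> no flip
All flips: (2,2)

Answer: ........
........
.BBB....
.WBBB...
..WWWWW.
...WWW..
........
........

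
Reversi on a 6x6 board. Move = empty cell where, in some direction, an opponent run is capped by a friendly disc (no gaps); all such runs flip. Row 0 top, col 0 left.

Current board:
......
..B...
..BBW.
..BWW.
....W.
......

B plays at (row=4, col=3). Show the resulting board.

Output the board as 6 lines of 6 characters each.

Place B at (4,3); scan 8 dirs for brackets.
Dir NW: first cell 'B' (not opp) -> no flip
Dir N: opp run (3,3) capped by B -> flip
Dir NE: opp run (3,4), next='.' -> no flip
Dir W: first cell '.' (not opp) -> no flip
Dir E: opp run (4,4), next='.' -> no flip
Dir SW: first cell '.' (not opp) -> no flip
Dir S: first cell '.' (not opp) -> no flip
Dir SE: first cell '.' (not opp) -> no flip
All flips: (3,3)

Answer: ......
..B...
..BBW.
..BBW.
...BW.
......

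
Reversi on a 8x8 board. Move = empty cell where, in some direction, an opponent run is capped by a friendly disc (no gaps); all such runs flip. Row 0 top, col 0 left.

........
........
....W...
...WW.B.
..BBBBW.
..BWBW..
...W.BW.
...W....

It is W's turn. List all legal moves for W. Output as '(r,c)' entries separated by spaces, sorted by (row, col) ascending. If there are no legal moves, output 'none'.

(2,5): no bracket -> illegal
(2,6): flips 1 -> legal
(2,7): flips 3 -> legal
(3,1): flips 1 -> legal
(3,2): no bracket -> illegal
(3,5): flips 2 -> legal
(3,7): no bracket -> illegal
(4,1): flips 5 -> legal
(4,7): no bracket -> illegal
(5,1): flips 2 -> legal
(5,6): flips 1 -> legal
(6,1): flips 2 -> legal
(6,2): no bracket -> illegal
(6,4): flips 3 -> legal
(7,4): no bracket -> illegal
(7,5): flips 1 -> legal
(7,6): no bracket -> illegal

Answer: (2,6) (2,7) (3,1) (3,5) (4,1) (5,1) (5,6) (6,1) (6,4) (7,5)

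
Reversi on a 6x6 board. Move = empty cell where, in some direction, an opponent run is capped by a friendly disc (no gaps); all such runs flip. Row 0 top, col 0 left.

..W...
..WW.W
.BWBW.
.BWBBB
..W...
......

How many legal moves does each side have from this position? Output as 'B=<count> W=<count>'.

Answer: B=10 W=8

Derivation:
-- B to move --
(0,1): flips 1 -> legal
(0,3): flips 2 -> legal
(0,4): flips 2 -> legal
(0,5): no bracket -> illegal
(1,1): flips 1 -> legal
(1,4): flips 1 -> legal
(2,5): flips 1 -> legal
(4,1): flips 1 -> legal
(4,3): flips 1 -> legal
(5,1): flips 1 -> legal
(5,2): no bracket -> illegal
(5,3): flips 1 -> legal
B mobility = 10
-- W to move --
(1,0): flips 1 -> legal
(1,1): no bracket -> illegal
(1,4): flips 1 -> legal
(2,0): flips 2 -> legal
(2,5): no bracket -> illegal
(3,0): flips 2 -> legal
(4,0): flips 1 -> legal
(4,1): no bracket -> illegal
(4,3): flips 2 -> legal
(4,4): flips 2 -> legal
(4,5): flips 2 -> legal
W mobility = 8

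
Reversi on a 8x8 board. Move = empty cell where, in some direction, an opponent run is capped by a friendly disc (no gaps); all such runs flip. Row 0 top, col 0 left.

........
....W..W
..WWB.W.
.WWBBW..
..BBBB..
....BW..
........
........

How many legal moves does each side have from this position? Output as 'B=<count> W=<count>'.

Answer: B=13 W=7

Derivation:
-- B to move --
(0,3): no bracket -> illegal
(0,4): flips 1 -> legal
(0,5): no bracket -> illegal
(0,6): no bracket -> illegal
(0,7): no bracket -> illegal
(1,1): flips 1 -> legal
(1,2): flips 3 -> legal
(1,3): flips 1 -> legal
(1,5): no bracket -> illegal
(1,6): no bracket -> illegal
(2,0): flips 1 -> legal
(2,1): flips 3 -> legal
(2,5): flips 1 -> legal
(2,7): no bracket -> illegal
(3,0): flips 2 -> legal
(3,6): flips 1 -> legal
(3,7): no bracket -> illegal
(4,0): no bracket -> illegal
(4,1): no bracket -> illegal
(4,6): flips 1 -> legal
(5,6): flips 1 -> legal
(6,4): no bracket -> illegal
(6,5): flips 1 -> legal
(6,6): flips 1 -> legal
B mobility = 13
-- W to move --
(1,3): flips 1 -> legal
(1,5): no bracket -> illegal
(2,5): flips 1 -> legal
(3,6): no bracket -> illegal
(4,1): no bracket -> illegal
(4,6): no bracket -> illegal
(5,1): no bracket -> illegal
(5,2): flips 1 -> legal
(5,3): flips 5 -> legal
(5,6): flips 2 -> legal
(6,3): no bracket -> illegal
(6,4): flips 4 -> legal
(6,5): flips 2 -> legal
W mobility = 7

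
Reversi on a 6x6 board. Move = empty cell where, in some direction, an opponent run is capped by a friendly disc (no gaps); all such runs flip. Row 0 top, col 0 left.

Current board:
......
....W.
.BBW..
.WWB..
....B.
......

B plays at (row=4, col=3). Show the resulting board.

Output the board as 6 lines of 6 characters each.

Place B at (4,3); scan 8 dirs for brackets.
Dir NW: opp run (3,2) capped by B -> flip
Dir N: first cell 'B' (not opp) -> no flip
Dir NE: first cell '.' (not opp) -> no flip
Dir W: first cell '.' (not opp) -> no flip
Dir E: first cell 'B' (not opp) -> no flip
Dir SW: first cell '.' (not opp) -> no flip
Dir S: first cell '.' (not opp) -> no flip
Dir SE: first cell '.' (not opp) -> no flip
All flips: (3,2)

Answer: ......
....W.
.BBW..
.WBB..
...BB.
......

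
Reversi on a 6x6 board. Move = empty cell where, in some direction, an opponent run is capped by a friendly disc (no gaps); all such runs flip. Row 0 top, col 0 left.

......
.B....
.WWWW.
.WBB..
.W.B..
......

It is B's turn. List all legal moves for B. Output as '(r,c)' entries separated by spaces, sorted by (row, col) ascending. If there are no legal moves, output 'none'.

(1,0): flips 1 -> legal
(1,2): flips 1 -> legal
(1,3): flips 1 -> legal
(1,4): flips 1 -> legal
(1,5): flips 1 -> legal
(2,0): no bracket -> illegal
(2,5): no bracket -> illegal
(3,0): flips 1 -> legal
(3,4): no bracket -> illegal
(3,5): no bracket -> illegal
(4,0): no bracket -> illegal
(4,2): no bracket -> illegal
(5,0): flips 1 -> legal
(5,1): flips 3 -> legal
(5,2): no bracket -> illegal

Answer: (1,0) (1,2) (1,3) (1,4) (1,5) (3,0) (5,0) (5,1)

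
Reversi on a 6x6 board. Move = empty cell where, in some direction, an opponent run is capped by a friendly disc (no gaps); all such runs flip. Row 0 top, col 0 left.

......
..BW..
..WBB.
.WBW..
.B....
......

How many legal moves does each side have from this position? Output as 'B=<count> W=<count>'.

Answer: B=8 W=7

Derivation:
-- B to move --
(0,2): flips 1 -> legal
(0,3): flips 1 -> legal
(0,4): no bracket -> illegal
(1,1): no bracket -> illegal
(1,4): flips 1 -> legal
(2,0): no bracket -> illegal
(2,1): flips 2 -> legal
(3,0): flips 1 -> legal
(3,4): flips 1 -> legal
(4,0): no bracket -> illegal
(4,2): flips 1 -> legal
(4,3): flips 1 -> legal
(4,4): no bracket -> illegal
B mobility = 8
-- W to move --
(0,1): no bracket -> illegal
(0,2): flips 1 -> legal
(0,3): no bracket -> illegal
(1,1): flips 1 -> legal
(1,4): no bracket -> illegal
(1,5): flips 1 -> legal
(2,1): no bracket -> illegal
(2,5): flips 2 -> legal
(3,0): no bracket -> illegal
(3,4): no bracket -> illegal
(3,5): flips 1 -> legal
(4,0): no bracket -> illegal
(4,2): flips 1 -> legal
(4,3): no bracket -> illegal
(5,0): no bracket -> illegal
(5,1): flips 1 -> legal
(5,2): no bracket -> illegal
W mobility = 7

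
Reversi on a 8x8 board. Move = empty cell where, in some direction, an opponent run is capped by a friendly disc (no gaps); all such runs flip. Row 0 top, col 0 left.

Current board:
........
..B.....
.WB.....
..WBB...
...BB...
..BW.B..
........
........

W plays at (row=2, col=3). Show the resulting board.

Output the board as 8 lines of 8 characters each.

Answer: ........
..B.....
.WWW....
..WWB...
...WB...
..BW.B..
........
........

Derivation:
Place W at (2,3); scan 8 dirs for brackets.
Dir NW: opp run (1,2), next='.' -> no flip
Dir N: first cell '.' (not opp) -> no flip
Dir NE: first cell '.' (not opp) -> no flip
Dir W: opp run (2,2) capped by W -> flip
Dir E: first cell '.' (not opp) -> no flip
Dir SW: first cell 'W' (not opp) -> no flip
Dir S: opp run (3,3) (4,3) capped by W -> flip
Dir SE: opp run (3,4), next='.' -> no flip
All flips: (2,2) (3,3) (4,3)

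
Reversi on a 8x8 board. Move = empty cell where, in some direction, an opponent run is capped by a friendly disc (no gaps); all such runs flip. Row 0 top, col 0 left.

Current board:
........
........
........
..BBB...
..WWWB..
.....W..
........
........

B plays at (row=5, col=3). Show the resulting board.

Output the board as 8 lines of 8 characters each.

Answer: ........
........
........
..BBB...
..WBWB..
...B.W..
........
........

Derivation:
Place B at (5,3); scan 8 dirs for brackets.
Dir NW: opp run (4,2), next='.' -> no flip
Dir N: opp run (4,3) capped by B -> flip
Dir NE: opp run (4,4), next='.' -> no flip
Dir W: first cell '.' (not opp) -> no flip
Dir E: first cell '.' (not opp) -> no flip
Dir SW: first cell '.' (not opp) -> no flip
Dir S: first cell '.' (not opp) -> no flip
Dir SE: first cell '.' (not opp) -> no flip
All flips: (4,3)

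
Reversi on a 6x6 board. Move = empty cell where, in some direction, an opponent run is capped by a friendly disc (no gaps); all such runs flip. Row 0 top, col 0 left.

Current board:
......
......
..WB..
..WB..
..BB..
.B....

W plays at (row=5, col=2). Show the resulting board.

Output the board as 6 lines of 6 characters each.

Answer: ......
......
..WB..
..WB..
..WB..
.BW...

Derivation:
Place W at (5,2); scan 8 dirs for brackets.
Dir NW: first cell '.' (not opp) -> no flip
Dir N: opp run (4,2) capped by W -> flip
Dir NE: opp run (4,3), next='.' -> no flip
Dir W: opp run (5,1), next='.' -> no flip
Dir E: first cell '.' (not opp) -> no flip
Dir SW: edge -> no flip
Dir S: edge -> no flip
Dir SE: edge -> no flip
All flips: (4,2)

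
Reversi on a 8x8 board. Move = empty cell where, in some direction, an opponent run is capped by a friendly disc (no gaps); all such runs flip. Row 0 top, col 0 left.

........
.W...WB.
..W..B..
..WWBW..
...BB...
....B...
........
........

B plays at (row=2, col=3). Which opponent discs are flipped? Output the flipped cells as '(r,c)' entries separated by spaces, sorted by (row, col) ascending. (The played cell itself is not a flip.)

Answer: (3,3)

Derivation:
Dir NW: first cell '.' (not opp) -> no flip
Dir N: first cell '.' (not opp) -> no flip
Dir NE: first cell '.' (not opp) -> no flip
Dir W: opp run (2,2), next='.' -> no flip
Dir E: first cell '.' (not opp) -> no flip
Dir SW: opp run (3,2), next='.' -> no flip
Dir S: opp run (3,3) capped by B -> flip
Dir SE: first cell 'B' (not opp) -> no flip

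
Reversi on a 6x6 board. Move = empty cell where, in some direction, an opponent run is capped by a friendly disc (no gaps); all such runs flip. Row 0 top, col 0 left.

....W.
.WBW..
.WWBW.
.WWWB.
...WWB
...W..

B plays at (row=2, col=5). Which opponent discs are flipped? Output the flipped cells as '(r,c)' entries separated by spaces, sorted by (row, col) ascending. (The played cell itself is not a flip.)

Dir NW: first cell '.' (not opp) -> no flip
Dir N: first cell '.' (not opp) -> no flip
Dir NE: edge -> no flip
Dir W: opp run (2,4) capped by B -> flip
Dir E: edge -> no flip
Dir SW: first cell 'B' (not opp) -> no flip
Dir S: first cell '.' (not opp) -> no flip
Dir SE: edge -> no flip

Answer: (2,4)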